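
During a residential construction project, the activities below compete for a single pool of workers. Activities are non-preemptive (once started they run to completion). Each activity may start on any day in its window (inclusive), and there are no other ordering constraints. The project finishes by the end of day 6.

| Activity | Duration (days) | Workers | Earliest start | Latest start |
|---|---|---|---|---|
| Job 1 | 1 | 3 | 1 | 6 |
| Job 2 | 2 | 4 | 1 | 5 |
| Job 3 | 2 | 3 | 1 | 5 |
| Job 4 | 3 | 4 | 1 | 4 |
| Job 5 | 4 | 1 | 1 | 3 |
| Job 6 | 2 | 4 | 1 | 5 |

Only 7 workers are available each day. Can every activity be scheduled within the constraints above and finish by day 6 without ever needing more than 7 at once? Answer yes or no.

no

The minimum achievable peak is 8; 7 < 8, so no feasible schedule stays within the cap.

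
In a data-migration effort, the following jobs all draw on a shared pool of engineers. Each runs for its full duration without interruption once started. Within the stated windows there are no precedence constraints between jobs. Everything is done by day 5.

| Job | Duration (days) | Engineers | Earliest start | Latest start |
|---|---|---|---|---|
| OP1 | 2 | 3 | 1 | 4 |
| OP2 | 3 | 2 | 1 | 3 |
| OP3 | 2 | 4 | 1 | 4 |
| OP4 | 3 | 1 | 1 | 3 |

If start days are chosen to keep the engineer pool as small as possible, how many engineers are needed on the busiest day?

Early-start (OP1@1, OP2@1, OP3@1, OP4@1) gives peak 10: d1:10  d2:10  d3:3  d4:0  d5:0.
Shift OP3→4, OP4→3.
Schedule OP1@1, OP2@1, OP3@4, OP4@3: d1:5  d2:5  d3:3  d4:5  d5:5 — peak 5.
Total engineer-days = 23 over 5 days ⇒ peak ≥ ⌈23/5⌉ = 5, so 5 is optimal.

5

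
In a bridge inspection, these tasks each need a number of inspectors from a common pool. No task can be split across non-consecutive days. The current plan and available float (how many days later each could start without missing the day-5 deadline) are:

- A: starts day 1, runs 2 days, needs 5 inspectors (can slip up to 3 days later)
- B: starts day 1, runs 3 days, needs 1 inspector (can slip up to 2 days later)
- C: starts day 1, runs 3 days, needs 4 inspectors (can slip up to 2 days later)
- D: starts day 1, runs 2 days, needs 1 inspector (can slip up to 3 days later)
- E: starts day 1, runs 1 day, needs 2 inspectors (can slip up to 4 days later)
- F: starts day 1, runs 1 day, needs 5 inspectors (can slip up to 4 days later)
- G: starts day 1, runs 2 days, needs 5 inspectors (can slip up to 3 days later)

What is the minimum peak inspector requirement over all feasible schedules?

10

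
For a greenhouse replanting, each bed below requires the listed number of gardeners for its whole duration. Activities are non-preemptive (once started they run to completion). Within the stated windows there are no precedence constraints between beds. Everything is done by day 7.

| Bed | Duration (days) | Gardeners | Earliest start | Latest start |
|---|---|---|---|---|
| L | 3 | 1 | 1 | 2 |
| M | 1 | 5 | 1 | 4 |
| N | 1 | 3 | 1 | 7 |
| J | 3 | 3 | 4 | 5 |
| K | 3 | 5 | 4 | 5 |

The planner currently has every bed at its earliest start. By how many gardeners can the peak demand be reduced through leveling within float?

1

Early-start peak: d1:9  d2:1  d3:1  d4:8  d5:8  d6:8  d7:0 ⇒ 9.
Leveled (L@1, M@1, N@2, J@4, K@4): d1:6  d2:4  d3:1  d4:8  d5:8  d6:8  d7:0 ⇒ 8.
Reduction 9 − 8 = 1.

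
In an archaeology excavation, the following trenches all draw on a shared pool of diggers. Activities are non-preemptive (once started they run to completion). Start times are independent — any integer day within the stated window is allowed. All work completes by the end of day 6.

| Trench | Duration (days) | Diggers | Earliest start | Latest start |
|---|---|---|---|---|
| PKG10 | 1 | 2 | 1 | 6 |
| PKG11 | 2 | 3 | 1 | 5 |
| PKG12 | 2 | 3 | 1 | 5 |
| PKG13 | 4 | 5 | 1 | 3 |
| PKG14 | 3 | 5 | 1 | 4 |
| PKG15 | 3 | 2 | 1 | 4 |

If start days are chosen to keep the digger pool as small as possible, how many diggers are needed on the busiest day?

10

Early-start (PKG10@1, PKG11@1, PKG12@1, PKG13@1, PKG14@1, PKG15@1) gives peak 20: d1:20  d2:18  d3:12  d4:5  d5:0  d6:0.
Shift PKG13→3, PKG14→4.
Schedule PKG10@1, PKG11@1, PKG12@1, PKG13@3, PKG14@4, PKG15@1: d1:10  d2:8  d3:7  d4:10  d5:10  d6:10 — peak 10.
Total digger-days = 55 over 6 days ⇒ peak ≥ ⌈55/6⌉ = 10, so 10 is optimal.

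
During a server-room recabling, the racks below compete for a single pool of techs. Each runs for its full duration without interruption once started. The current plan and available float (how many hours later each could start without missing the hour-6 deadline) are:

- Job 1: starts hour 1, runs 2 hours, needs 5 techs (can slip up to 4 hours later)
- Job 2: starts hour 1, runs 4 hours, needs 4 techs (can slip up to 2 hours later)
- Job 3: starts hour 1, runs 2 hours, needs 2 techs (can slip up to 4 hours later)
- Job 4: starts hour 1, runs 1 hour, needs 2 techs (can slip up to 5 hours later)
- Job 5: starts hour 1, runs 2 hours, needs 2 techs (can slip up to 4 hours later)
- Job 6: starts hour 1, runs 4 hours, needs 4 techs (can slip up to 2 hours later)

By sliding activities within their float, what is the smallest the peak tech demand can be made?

10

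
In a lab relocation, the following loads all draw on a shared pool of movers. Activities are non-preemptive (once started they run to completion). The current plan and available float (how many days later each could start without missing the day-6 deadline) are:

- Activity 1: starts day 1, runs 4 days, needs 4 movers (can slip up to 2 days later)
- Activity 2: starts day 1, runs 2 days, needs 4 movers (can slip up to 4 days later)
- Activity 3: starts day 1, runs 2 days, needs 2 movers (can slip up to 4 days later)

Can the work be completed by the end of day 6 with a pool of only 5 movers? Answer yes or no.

no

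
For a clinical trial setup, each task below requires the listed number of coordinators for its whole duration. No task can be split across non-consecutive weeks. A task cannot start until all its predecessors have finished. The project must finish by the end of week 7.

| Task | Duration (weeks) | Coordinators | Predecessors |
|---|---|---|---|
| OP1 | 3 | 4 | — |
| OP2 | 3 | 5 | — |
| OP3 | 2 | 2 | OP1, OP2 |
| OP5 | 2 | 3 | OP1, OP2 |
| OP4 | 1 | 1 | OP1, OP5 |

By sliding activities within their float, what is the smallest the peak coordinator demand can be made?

9

Schedule OP1@1, OP2@1, OP3@4, OP5@4, OP4@6: w1:9  w2:9  w3:9  w4:5  w5:5  w6:1  w7:0 — peak 9.
No arrangement of the 15 feasible schedules does better.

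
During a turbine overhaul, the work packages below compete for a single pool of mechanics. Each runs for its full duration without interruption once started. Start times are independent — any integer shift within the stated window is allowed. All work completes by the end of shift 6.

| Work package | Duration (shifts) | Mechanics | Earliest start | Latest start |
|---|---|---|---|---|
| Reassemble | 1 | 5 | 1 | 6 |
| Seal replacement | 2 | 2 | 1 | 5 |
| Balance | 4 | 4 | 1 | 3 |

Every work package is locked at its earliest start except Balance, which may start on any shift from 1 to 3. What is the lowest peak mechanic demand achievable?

Balance@1: s1:11  s2:6  s3:4  s4:4  s5:0  s6:0 → peak 11
Balance@2: s1:7  s2:6  s3:4  s4:4  s5:4  s6:0 → peak 7
Balance@3: s1:7  s2:2  s3:4  s4:4  s5:4  s6:4 → peak 7
Best is Balance@2, peak 7.

7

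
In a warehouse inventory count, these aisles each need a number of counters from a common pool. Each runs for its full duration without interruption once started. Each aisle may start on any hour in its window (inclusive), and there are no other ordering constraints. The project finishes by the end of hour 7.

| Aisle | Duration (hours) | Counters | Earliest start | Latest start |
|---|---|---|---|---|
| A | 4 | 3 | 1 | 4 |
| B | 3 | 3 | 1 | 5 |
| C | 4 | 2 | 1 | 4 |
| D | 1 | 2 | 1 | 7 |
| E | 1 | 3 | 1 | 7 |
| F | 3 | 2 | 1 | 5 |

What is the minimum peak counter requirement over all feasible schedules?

Early-start (A@1, B@1, C@1, D@1, E@1, F@1) gives peak 15: h1:15  h2:10  h3:10  h4:5  h5:0  h6:0  h7:0.
Shift C→4, D→4, E→5, F→5.
Schedule A@1, B@1, C@4, D@4, E@5, F@5: h1:6  h2:6  h3:6  h4:7  h5:7  h6:4  h7:4 — peak 7.

7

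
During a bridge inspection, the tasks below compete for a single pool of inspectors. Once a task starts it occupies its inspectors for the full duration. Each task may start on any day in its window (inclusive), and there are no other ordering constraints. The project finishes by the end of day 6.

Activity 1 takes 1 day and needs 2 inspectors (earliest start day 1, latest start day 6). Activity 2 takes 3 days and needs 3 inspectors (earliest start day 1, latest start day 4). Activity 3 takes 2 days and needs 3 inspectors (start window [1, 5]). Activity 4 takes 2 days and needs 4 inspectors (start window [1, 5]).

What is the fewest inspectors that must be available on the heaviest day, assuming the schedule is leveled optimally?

Early-start (Activity 1@1, Activity 2@1, Activity 3@1, Activity 4@1) gives peak 12: d1:12  d2:10  d3:3  d4:0  d5:0  d6:0.
Shift Activity 3→2, Activity 4→4.
Schedule Activity 1@1, Activity 2@1, Activity 3@2, Activity 4@4: d1:5  d2:6  d3:6  d4:4  d5:4  d6:0 — peak 6.

6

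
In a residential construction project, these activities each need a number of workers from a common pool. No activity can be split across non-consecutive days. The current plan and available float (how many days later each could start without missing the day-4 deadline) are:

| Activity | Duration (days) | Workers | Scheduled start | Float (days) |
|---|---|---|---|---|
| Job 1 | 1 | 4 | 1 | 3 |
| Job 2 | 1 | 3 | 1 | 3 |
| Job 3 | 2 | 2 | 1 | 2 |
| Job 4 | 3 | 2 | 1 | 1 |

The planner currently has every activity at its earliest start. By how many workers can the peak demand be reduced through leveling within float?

6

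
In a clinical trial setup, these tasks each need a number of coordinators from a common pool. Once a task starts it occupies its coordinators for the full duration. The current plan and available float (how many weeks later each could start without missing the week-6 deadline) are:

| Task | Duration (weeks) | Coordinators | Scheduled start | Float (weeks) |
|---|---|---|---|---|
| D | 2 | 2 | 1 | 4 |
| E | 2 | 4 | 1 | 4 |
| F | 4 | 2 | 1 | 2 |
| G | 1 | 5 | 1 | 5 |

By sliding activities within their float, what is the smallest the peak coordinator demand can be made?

Early-start (D@1, E@1, F@1, G@1) gives peak 13: w1:13  w2:8  w3:2  w4:2  w5:0  w6:0.
Shift E→3, G→5.
Schedule D@1, E@3, F@1, G@5: w1:4  w2:4  w3:6  w4:6  w5:5  w6:0 — peak 6.

6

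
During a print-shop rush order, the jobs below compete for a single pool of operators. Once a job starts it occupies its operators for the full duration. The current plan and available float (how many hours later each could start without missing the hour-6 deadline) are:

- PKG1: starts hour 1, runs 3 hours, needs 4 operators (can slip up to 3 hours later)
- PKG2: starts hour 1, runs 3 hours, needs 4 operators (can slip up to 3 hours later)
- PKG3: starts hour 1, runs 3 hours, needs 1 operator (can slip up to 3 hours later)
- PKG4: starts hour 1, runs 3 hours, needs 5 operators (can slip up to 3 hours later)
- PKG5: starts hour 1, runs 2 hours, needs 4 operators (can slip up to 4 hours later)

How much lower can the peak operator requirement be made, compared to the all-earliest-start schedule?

Early-start peak: h1:18  h2:18  h3:14  h4:0  h5:0  h6:0 ⇒ 18.
Leveled (PKG1@1, PKG2@1, PKG3@1, PKG4@4, PKG5@4): h1:9  h2:9  h3:9  h4:9  h5:9  h6:5 ⇒ 9.
Reduction 18 − 9 = 9.

9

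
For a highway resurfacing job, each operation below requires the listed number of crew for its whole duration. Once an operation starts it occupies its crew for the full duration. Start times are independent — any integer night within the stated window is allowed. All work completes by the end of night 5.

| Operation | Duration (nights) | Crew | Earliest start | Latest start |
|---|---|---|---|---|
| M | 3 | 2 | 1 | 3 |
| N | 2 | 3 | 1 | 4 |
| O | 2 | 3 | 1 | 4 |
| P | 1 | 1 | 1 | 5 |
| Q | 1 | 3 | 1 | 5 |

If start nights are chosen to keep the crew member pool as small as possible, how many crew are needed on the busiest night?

Early-start (M@1, N@1, O@1, P@1, Q@1) gives peak 12: n1:12  n2:8  n3:2  n4:0  n5:0.
Shift O→3, P→4, Q→5.
Schedule M@1, N@1, O@3, P@4, Q@5: n1:5  n2:5  n3:5  n4:4  n5:3 — peak 5.
Total crew member-nights = 22 over 5 nights ⇒ peak ≥ ⌈22/5⌉ = 5, so 5 is optimal.

5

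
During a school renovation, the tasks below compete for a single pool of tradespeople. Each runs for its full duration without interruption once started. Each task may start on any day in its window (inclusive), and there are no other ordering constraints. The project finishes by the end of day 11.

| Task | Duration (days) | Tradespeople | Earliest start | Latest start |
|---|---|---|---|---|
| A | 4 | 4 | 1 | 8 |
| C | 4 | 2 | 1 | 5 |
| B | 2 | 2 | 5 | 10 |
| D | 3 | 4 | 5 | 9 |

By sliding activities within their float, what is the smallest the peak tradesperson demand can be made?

4

Early-start (A@1, C@1, B@5, D@5) gives peak 6: d1:6  d2:6  d3:6  d4:6  d5:6  d6:6  d7:4  d8:0  d9:0  d10:0  d11:0.
Shift C→5, D→9.
Schedule A@1, C@5, B@5, D@9: d1:4  d2:4  d3:4  d4:4  d5:4  d6:4  d7:2  d8:2  d9:4  d10:4  d11:4 — peak 4.
Total tradesperson-days = 40 over 11 days ⇒ peak ≥ ⌈40/11⌉ = 4, so 4 is optimal.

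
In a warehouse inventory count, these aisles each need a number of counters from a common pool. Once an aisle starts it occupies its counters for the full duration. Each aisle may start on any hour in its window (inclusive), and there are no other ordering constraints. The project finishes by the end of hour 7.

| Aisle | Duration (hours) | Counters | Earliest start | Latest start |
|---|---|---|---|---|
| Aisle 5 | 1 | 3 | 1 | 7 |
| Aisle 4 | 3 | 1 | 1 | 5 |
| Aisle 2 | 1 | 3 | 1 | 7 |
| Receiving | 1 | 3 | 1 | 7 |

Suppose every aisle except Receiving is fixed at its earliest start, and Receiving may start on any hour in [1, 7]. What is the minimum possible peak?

7

Receiving@1: h1:10  h2:1  h3:1  h4:0  h5:0  h6:0  h7:0 → peak 10
Receiving@2: h1:7  h2:4  h3:1  h4:0  h5:0  h6:0  h7:0 → peak 7
Receiving@3: h1:7  h2:1  h3:4  h4:0  h5:0  h6:0  h7:0 → peak 7
Receiving@4: h1:7  h2:1  h3:1  h4:3  h5:0  h6:0  h7:0 → peak 7
Receiving@5: h1:7  h2:1  h3:1  h4:0  h5:3  h6:0  h7:0 → peak 7
Receiving@6: h1:7  h2:1  h3:1  h4:0  h5:0  h6:3  h7:0 → peak 7
Receiving@7: h1:7  h2:1  h3:1  h4:0  h5:0  h6:0  h7:3 → peak 7
Best is Receiving@2, peak 7.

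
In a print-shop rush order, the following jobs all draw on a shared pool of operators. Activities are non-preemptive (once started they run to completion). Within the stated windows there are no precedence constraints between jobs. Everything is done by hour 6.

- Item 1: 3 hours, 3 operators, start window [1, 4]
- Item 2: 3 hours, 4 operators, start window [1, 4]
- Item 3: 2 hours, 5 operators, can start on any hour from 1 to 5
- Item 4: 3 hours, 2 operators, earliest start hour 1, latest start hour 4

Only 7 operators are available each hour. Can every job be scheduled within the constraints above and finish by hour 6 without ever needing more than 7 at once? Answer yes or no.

Schedule Item 1@1, Item 2@1, Item 3@4, Item 4@4: h1:7  h2:7  h3:7  h4:7  h5:7  h6:2 — peak 7 ≤ 7.

yes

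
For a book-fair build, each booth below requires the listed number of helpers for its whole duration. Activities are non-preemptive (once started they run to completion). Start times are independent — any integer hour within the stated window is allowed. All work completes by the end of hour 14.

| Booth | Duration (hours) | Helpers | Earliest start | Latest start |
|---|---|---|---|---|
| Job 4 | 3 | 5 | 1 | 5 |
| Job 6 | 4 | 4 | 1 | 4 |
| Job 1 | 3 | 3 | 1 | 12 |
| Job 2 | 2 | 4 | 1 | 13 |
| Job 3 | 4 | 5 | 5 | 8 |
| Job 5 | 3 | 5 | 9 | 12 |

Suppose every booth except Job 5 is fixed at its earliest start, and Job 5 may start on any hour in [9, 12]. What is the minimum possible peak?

16

Job 5@9: h1:16  h2:16  h3:12  h4:4  h5:5  h6:5  h7:5  h8:5  h9:5  h10:5  h11:5  h12:0  h13:0  h14:0 → peak 16
Job 5@10: h1:16  h2:16  h3:12  h4:4  h5:5  h6:5  h7:5  h8:5  h9:0  h10:5  h11:5  h12:5  h13:0  h14:0 → peak 16
Job 5@11: h1:16  h2:16  h3:12  h4:4  h5:5  h6:5  h7:5  h8:5  h9:0  h10:0  h11:5  h12:5  h13:5  h14:0 → peak 16
Job 5@12: h1:16  h2:16  h3:12  h4:4  h5:5  h6:5  h7:5  h8:5  h9:0  h10:0  h11:0  h12:5  h13:5  h14:5 → peak 16
Best is Job 5@9, peak 16.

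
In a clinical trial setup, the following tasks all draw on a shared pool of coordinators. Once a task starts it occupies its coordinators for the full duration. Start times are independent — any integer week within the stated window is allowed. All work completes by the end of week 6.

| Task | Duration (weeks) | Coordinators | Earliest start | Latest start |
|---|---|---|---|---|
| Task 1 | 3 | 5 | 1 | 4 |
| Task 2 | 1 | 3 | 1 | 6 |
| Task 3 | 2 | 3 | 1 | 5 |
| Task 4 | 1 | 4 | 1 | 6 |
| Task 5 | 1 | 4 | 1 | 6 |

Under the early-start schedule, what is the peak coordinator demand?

19

Early-start schedule: Task 1@1, Task 2@1, Task 3@1, Task 4@1, Task 5@1.
Load per week: week 1: 19, week 2: 8, week 3: 5, week 4: 0, week 5: 0, week 6: 0.
Peak is 19.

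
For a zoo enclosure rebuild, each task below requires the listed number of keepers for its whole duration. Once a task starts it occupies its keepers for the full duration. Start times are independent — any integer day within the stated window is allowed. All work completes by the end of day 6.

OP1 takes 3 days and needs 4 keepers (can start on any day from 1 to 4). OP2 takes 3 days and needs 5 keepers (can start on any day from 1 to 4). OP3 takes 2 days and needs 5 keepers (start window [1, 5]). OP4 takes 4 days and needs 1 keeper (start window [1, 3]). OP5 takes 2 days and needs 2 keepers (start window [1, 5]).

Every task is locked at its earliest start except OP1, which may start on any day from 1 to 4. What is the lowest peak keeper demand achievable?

OP1@1: d1:17  d2:17  d3:10  d4:1  d5:0  d6:0 → peak 17
OP1@2: d1:13  d2:17  d3:10  d4:5  d5:0  d6:0 → peak 17
OP1@3: d1:13  d2:13  d3:10  d4:5  d5:4  d6:0 → peak 13
OP1@4: d1:13  d2:13  d3:6  d4:5  d5:4  d6:4 → peak 13
Best is OP1@3, peak 13.

13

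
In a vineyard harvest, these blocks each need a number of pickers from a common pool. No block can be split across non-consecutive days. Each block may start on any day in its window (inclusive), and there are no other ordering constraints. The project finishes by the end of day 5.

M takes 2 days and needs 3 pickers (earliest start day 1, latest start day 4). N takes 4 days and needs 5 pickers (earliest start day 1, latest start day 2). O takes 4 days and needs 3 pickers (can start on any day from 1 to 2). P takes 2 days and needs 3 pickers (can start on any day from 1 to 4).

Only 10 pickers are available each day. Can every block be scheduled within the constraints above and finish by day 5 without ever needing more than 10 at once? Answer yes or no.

The minimum achievable peak is 11; 10 < 11, so no feasible schedule stays within the cap.

no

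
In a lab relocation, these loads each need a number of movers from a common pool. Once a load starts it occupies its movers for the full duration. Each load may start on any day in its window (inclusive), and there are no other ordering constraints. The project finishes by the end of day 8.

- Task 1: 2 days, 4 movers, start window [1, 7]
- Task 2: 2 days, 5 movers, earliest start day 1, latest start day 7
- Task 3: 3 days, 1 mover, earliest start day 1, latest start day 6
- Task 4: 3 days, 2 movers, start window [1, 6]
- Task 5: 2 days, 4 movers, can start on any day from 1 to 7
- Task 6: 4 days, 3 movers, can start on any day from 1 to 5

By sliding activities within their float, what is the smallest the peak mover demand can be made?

Early-start (Task 1@1, Task 2@1, Task 3@1, Task 4@1, Task 5@1, Task 6@1) gives peak 19: d1:19  d2:19  d3:6  d4:3  d5:0  d6:0  d7:0  d8:0.
Shift Task 2→3, Task 4→4, Task 5→7, Task 6→5.
Schedule Task 1@1, Task 2@3, Task 3@1, Task 4@4, Task 5@7, Task 6@5: d1:5  d2:5  d3:6  d4:7  d5:5  d6:5  d7:7  d8:7 — peak 7.

7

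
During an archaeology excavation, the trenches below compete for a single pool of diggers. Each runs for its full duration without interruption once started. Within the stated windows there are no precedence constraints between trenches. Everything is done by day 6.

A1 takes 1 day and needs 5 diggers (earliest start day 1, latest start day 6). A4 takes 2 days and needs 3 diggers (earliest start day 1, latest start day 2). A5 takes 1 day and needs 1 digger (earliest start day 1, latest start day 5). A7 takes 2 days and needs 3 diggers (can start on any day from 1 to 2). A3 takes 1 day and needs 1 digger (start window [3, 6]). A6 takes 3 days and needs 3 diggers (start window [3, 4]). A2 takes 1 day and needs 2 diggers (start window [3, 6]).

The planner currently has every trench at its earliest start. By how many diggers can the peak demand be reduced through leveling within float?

Early-start peak: d1:12  d2:6  d3:6  d4:3  d5:3  d6:0 ⇒ 12.
Leveled (A1@1, A4@2, A5@1, A7@2, A3@4, A6@4, A2@4): d1:6  d2:6  d3:6  d4:6  d5:3  d6:3 ⇒ 6.
Reduction 12 − 6 = 6.

6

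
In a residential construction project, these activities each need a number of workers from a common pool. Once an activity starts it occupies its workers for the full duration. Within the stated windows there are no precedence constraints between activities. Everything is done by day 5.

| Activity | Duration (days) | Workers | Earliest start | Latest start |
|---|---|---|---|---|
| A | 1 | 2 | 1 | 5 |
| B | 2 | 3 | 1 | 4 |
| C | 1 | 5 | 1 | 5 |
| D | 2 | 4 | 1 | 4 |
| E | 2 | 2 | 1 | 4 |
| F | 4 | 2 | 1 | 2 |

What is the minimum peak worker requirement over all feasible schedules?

7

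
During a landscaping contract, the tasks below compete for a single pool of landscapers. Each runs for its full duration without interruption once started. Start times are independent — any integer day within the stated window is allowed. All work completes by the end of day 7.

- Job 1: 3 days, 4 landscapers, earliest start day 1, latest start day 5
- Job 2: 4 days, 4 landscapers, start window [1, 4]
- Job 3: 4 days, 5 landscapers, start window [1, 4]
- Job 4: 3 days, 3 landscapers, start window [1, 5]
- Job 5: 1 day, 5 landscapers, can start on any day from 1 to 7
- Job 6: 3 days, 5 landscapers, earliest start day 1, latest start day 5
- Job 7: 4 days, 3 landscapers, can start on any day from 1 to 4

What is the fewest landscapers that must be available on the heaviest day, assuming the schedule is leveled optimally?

Early-start (Job 1@1, Job 2@1, Job 3@1, Job 4@1, Job 5@1, Job 6@1, Job 7@1) gives peak 29: d1:29  d2:24  d3:24  d4:12  d5:0  d6:0  d7:0.
Shift Job 4→4, Job 5→7, Job 6→5, Job 7→4.
Schedule Job 1@1, Job 2@1, Job 3@1, Job 4@4, Job 5@7, Job 6@5, Job 7@4: d1:13  d2:13  d3:13  d4:15  d5:11  d6:11  d7:13 — peak 15.

15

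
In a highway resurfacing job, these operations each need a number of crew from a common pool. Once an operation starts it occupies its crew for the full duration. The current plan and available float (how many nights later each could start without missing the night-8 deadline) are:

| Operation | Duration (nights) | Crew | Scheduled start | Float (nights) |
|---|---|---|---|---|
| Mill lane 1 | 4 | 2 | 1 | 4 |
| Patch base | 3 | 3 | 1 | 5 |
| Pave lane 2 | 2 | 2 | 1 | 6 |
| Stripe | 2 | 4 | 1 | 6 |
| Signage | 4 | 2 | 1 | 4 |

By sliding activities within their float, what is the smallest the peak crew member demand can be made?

Early-start (Mill lane 1@1, Patch base@1, Pave lane 2@1, Stripe@1, Signage@1) gives peak 13: n1:13  n2:13  n3:7  n4:4  n5:0  n6:0  n7:0  n8:0.
Shift Pave lane 2→4, Stripe→6, Signage→4.
Schedule Mill lane 1@1, Patch base@1, Pave lane 2@4, Stripe@6, Signage@4: n1:5  n2:5  n3:5  n4:6  n5:4  n6:6  n7:6  n8:0 — peak 6.

6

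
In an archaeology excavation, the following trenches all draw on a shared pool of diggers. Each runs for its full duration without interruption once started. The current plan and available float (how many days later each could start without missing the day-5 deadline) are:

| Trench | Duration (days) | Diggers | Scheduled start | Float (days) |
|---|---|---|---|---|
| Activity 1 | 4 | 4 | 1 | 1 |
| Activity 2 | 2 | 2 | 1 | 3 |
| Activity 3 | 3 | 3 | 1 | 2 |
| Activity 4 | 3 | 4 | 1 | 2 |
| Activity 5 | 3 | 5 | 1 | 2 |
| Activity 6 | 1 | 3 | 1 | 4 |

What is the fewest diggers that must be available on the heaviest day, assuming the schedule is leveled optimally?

Early-start (Activity 1@1, Activity 2@1, Activity 3@1, Activity 4@1, Activity 5@1, Activity 6@1) gives peak 21: d1:21  d2:18  d3:16  d4:4  d5:0.
Shift Activity 5→3.
Schedule Activity 1@1, Activity 2@1, Activity 3@1, Activity 4@1, Activity 5@3, Activity 6@1: d1:16  d2:13  d3:16  d4:9  d5:5 — peak 16.

16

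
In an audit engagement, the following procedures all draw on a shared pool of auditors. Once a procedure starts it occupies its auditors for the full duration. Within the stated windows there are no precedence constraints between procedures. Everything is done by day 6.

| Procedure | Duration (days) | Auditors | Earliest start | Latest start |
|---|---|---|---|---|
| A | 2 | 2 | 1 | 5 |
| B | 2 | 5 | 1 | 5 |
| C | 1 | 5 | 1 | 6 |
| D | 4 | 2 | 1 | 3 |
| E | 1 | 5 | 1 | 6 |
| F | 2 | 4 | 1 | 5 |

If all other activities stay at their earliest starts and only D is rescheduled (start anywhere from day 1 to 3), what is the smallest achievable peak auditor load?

D@1: d1:23  d2:13  d3:2  d4:2  d5:0  d6:0 → peak 23
D@2: d1:21  d2:13  d3:2  d4:2  d5:2  d6:0 → peak 21
D@3: d1:21  d2:11  d3:2  d4:2  d5:2  d6:2 → peak 21
Best is D@2, peak 21.

21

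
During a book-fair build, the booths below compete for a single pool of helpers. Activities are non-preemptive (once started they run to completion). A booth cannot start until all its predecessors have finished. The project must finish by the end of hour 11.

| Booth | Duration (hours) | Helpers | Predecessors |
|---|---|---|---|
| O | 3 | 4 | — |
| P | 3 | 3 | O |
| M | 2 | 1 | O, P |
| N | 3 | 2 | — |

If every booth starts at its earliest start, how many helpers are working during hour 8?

1

At early start, hour 8 has: M.
Demand: 1 = 1.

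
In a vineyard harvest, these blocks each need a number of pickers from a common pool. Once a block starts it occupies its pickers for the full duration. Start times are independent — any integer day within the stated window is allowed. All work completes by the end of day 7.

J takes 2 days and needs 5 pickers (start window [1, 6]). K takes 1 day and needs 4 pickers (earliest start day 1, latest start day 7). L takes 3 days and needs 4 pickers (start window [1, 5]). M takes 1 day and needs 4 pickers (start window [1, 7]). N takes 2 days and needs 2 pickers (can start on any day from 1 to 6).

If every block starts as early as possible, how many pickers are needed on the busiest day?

19

Early-start schedule: J@1, K@1, L@1, M@1, N@1.
Load per day: day 1: 19, day 2: 11, day 3: 4, day 4: 0, day 5: 0, day 6: 0, day 7: 0.
Peak is 19.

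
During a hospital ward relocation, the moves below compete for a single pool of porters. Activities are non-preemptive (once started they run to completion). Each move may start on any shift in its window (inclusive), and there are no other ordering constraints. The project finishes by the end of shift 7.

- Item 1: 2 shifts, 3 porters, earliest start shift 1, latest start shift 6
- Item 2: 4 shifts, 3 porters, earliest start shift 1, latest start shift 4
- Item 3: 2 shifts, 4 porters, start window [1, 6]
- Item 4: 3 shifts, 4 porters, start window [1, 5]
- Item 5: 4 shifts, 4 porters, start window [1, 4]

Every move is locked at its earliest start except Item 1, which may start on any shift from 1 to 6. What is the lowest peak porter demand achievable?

15

Item 1@1: s1:18  s2:18  s3:11  s4:7  s5:0  s6:0  s7:0 → peak 18
Item 1@2: s1:15  s2:18  s3:14  s4:7  s5:0  s6:0  s7:0 → peak 18
Item 1@3: s1:15  s2:15  s3:14  s4:10  s5:0  s6:0  s7:0 → peak 15
Item 1@4: s1:15  s2:15  s3:11  s4:10  s5:3  s6:0  s7:0 → peak 15
Item 1@5: s1:15  s2:15  s3:11  s4:7  s5:3  s6:3  s7:0 → peak 15
Item 1@6: s1:15  s2:15  s3:11  s4:7  s5:0  s6:3  s7:3 → peak 15
Best is Item 1@3, peak 15.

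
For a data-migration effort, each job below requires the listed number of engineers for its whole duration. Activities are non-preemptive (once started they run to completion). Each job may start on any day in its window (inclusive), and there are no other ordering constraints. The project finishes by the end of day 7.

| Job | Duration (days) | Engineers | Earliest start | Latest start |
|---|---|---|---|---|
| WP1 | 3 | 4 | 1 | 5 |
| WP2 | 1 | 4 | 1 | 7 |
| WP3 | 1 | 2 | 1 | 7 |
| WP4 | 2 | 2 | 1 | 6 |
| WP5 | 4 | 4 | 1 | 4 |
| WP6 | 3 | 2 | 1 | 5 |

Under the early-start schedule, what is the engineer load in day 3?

10

At early start, day 3 has: WP1, WP5, WP6.
Demand: 4 + 4 + 2 = 10.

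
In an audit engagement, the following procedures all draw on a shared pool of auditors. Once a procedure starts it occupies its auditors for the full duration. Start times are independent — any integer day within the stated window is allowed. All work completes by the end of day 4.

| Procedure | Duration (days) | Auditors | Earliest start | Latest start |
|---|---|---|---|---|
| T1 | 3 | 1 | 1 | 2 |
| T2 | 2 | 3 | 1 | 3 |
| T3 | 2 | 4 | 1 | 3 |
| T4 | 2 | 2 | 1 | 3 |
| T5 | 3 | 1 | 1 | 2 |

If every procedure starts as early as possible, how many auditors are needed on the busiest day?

Early-start schedule: T1@1, T2@1, T3@1, T4@1, T5@1.
Load per day: day 1: 11, day 2: 11, day 3: 2, day 4: 0.
Peak is 11.

11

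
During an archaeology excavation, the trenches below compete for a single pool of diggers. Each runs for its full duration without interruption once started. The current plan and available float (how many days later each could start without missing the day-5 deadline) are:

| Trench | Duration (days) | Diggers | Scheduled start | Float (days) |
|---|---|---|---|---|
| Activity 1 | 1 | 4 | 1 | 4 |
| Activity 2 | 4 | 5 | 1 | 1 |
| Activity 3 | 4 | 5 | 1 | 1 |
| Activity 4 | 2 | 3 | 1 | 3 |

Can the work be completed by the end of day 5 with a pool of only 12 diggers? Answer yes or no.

no

The minimum achievable peak is 13; 12 < 13, so no feasible schedule stays within the cap.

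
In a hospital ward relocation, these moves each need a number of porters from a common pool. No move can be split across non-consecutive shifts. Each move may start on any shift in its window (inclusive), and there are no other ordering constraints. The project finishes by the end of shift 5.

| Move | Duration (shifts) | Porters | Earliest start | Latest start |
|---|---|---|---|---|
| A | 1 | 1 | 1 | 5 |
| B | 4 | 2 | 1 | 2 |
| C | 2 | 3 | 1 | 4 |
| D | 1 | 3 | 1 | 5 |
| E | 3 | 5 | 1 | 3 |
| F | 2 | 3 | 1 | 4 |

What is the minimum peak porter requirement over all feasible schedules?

Early-start (A@1, B@1, C@1, D@1, E@1, F@1) gives peak 17: s1:17  s2:13  s3:7  s4:2  s5:0.
Shift A→2, B→2, C→4, F→4.
Schedule A@2, B@2, C@4, D@1, E@1, F@4: s1:8  s2:8  s3:7  s4:8  s5:8 — peak 8.
Total porter-shifts = 39 over 5 shifts ⇒ peak ≥ ⌈39/5⌉ = 8, so 8 is optimal.

8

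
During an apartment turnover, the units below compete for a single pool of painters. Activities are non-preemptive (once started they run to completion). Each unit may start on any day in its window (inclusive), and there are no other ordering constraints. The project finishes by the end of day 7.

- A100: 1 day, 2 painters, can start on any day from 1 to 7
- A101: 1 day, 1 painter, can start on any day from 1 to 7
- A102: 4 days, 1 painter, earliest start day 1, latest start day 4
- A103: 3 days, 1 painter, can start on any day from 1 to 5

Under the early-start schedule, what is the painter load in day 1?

At early start, day 1 has: A100, A101, A102, A103.
Demand: 2 + 1 + 1 + 1 = 5.

5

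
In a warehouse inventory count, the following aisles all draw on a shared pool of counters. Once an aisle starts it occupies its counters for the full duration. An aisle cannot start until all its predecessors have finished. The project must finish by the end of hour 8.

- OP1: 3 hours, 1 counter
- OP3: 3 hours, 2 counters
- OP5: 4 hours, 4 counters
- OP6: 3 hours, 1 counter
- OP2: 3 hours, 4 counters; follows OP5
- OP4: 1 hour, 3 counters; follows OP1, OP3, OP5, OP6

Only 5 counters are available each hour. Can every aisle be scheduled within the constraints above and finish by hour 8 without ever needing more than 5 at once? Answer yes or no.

Total counter-hours = 43; over 8 hours the average is 43/8 > 5, so some hour must exceed 5.

no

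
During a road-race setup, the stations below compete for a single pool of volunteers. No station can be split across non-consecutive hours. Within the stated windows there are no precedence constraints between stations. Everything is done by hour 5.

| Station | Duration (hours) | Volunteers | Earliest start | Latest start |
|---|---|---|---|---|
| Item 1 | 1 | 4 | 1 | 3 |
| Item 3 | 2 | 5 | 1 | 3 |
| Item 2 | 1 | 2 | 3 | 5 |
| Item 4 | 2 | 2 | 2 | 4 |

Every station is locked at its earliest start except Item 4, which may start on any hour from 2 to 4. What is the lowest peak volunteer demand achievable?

Item 4@2: h1:9  h2:7  h3:4  h4:0  h5:0 → peak 9
Item 4@3: h1:9  h2:5  h3:4  h4:2  h5:0 → peak 9
Item 4@4: h1:9  h2:5  h3:2  h4:2  h5:2 → peak 9
Best is Item 4@2, peak 9.

9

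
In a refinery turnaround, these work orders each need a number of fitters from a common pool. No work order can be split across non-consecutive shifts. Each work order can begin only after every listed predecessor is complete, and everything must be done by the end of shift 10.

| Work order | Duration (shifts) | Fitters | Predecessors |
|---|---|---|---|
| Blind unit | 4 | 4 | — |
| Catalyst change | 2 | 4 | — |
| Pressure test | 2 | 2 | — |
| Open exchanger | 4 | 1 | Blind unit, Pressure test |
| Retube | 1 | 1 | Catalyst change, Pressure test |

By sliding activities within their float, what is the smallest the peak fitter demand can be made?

5

Early-start (Blind unit@1, Catalyst change@1, Pressure test@1, Open exchanger@5, Retube@3) gives peak 10: s1:10  s2:10  s3:5  s4:4  s5:1  s6:1  s7:1  s8:1  s9:0  s10:0.
Shift Catalyst change→7, Pressure test→5, Open exchanger→7, Retube→9.
Schedule Blind unit@1, Catalyst change@7, Pressure test@5, Open exchanger@7, Retube@9: s1:4  s2:4  s3:4  s4:4  s5:2  s6:2  s7:5  s8:5  s9:2  s10:1 — peak 5.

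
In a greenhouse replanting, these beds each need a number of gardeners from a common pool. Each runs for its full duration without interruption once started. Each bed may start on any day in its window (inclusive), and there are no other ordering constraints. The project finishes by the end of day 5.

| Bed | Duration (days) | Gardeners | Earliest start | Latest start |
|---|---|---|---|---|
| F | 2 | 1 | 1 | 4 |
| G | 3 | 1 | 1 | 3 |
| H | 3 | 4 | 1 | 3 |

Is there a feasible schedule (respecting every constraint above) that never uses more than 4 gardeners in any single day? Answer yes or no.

The minimum achievable peak is 5; 4 < 5, so no feasible schedule stays within the cap.

no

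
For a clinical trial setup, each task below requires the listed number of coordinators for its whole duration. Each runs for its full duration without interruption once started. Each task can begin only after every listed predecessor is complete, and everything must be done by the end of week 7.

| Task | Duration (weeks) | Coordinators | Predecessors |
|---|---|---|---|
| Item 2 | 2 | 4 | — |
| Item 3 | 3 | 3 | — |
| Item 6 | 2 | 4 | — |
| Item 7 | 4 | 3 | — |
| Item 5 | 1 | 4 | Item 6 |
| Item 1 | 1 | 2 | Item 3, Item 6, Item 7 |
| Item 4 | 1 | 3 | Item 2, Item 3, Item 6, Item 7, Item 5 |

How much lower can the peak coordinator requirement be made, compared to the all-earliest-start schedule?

7

Early-start peak: w1:14  w2:14  w3:10  w4:3  w5:5  w6:0  w7:0 ⇒ 14.
Leveled (Item 2@1, Item 3@1, Item 6@4, Item 7@3, Item 5@6, Item 1@7, Item 4@7): w1:7  w2:7  w3:6  w4:7  w5:7  w6:7  w7:5 ⇒ 7.
Reduction 14 − 7 = 7.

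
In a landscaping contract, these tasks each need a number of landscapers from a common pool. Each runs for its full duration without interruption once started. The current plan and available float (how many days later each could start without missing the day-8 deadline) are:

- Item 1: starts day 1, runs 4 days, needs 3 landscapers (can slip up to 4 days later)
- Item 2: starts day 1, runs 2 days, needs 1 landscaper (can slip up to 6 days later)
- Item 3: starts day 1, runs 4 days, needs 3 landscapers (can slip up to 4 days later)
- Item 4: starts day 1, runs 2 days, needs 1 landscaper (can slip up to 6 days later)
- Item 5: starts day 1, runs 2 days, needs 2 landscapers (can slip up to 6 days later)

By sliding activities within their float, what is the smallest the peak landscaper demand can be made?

5

Early-start (Item 1@1, Item 2@1, Item 3@1, Item 4@1, Item 5@1) gives peak 10: d1:10  d2:10  d3:6  d4:6  d5:0  d6:0  d7:0  d8:0.
Shift Item 3→5, Item 5→3.
Schedule Item 1@1, Item 2@1, Item 3@5, Item 4@1, Item 5@3: d1:5  d2:5  d3:5  d4:5  d5:3  d6:3  d7:3  d8:3 — peak 5.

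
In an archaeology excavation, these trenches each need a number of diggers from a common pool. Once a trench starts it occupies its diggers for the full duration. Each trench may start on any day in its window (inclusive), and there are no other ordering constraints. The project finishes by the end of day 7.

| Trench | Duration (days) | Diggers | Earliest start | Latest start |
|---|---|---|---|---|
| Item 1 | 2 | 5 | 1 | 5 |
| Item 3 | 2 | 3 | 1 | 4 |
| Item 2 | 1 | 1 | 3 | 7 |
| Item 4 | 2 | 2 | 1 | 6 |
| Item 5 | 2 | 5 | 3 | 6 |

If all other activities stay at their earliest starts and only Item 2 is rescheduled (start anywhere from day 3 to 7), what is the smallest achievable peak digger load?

Item 2@3: d1:10  d2:10  d3:6  d4:5  d5:0  d6:0  d7:0 → peak 10
Item 2@4: d1:10  d2:10  d3:5  d4:6  d5:0  d6:0  d7:0 → peak 10
Item 2@5: d1:10  d2:10  d3:5  d4:5  d5:1  d6:0  d7:0 → peak 10
Item 2@6: d1:10  d2:10  d3:5  d4:5  d5:0  d6:1  d7:0 → peak 10
Item 2@7: d1:10  d2:10  d3:5  d4:5  d5:0  d6:0  d7:1 → peak 10
Best is Item 2@3, peak 10.

10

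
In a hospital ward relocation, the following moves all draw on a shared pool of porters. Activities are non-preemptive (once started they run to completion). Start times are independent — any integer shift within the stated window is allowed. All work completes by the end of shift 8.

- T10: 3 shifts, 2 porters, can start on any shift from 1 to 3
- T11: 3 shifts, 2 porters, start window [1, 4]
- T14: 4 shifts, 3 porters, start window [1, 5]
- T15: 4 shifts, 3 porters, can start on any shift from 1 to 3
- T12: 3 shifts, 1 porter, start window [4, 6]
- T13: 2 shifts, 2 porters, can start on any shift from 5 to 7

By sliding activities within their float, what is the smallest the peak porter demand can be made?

6

Early-start (T10@1, T11@1, T14@1, T15@1, T12@4, T13@5) gives peak 10: s1:10  s2:10  s3:10  s4:7  s5:3  s6:3  s7:0  s8:0.
Shift T11→4, T14→5, T13→7.
Schedule T10@1, T11@4, T14@5, T15@1, T12@4, T13@7: s1:5  s2:5  s3:5  s4:6  s5:6  s6:6  s7:5  s8:5 — peak 6.
Total porter-shifts = 43 over 8 shifts ⇒ peak ≥ ⌈43/8⌉ = 6, so 6 is optimal.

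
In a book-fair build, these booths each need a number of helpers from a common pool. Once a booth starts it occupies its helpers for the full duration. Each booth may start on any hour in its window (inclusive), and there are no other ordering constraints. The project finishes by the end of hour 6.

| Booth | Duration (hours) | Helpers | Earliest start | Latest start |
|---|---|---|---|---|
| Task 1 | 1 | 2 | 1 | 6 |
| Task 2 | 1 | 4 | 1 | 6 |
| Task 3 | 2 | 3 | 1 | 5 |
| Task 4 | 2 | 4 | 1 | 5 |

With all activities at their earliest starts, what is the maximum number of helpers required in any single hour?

13

Early-start schedule: Task 1@1, Task 2@1, Task 3@1, Task 4@1.
Load per hour: hour 1: 13, hour 2: 7, hour 3: 0, hour 4: 0, hour 5: 0, hour 6: 0.
Peak is 13.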